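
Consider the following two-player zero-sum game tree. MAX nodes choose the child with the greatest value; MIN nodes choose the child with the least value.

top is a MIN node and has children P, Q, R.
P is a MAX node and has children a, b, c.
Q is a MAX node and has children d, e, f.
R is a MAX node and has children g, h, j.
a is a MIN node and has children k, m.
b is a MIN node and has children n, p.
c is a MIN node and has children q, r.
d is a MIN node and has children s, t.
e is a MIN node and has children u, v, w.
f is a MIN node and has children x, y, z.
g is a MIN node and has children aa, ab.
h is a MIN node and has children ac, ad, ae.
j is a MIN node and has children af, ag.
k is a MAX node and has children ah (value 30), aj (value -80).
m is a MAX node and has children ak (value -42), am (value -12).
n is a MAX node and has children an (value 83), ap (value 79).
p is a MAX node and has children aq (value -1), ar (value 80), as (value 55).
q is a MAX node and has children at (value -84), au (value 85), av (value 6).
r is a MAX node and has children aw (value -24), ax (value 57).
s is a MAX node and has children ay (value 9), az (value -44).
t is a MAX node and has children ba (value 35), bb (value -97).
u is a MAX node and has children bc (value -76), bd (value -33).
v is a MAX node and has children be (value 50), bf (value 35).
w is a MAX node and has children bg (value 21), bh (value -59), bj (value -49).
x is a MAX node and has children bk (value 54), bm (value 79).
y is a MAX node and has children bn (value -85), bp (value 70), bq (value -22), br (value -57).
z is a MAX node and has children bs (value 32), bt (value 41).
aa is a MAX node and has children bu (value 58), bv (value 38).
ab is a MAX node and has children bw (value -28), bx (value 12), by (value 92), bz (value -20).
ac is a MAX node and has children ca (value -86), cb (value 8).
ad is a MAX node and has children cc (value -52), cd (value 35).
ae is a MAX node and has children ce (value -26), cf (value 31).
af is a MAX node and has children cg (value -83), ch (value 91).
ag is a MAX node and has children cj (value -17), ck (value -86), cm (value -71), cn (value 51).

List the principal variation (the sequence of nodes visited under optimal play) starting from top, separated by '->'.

k (MAX): max(30, -80) = 30
m (MAX): max(-42, -12) = -12
a (MIN): min(30, -12) = -12
n (MAX): max(83, 79) = 83
p (MAX): max(-1, 80, 55) = 80
b (MIN): min(83, 80) = 80
q (MAX): max(-84, 85, 6) = 85
r (MAX): max(-24, 57) = 57
c (MIN): min(85, 57) = 57
P (MAX): max(-12, 80, 57) = 80
s (MAX): max(9, -44) = 9
t (MAX): max(35, -97) = 35
d (MIN): min(9, 35) = 9
u (MAX): max(-76, -33) = -33
v (MAX): max(50, 35) = 50
w (MAX): max(21, -59, -49) = 21
e (MIN): min(-33, 50, 21) = -33
x (MAX): max(54, 79) = 79
y (MAX): max(-85, 70, -22, -57) = 70
z (MAX): max(32, 41) = 41
f (MIN): min(79, 70, 41) = 41
Q (MAX): max(9, -33, 41) = 41
aa (MAX): max(58, 38) = 58
ab (MAX): max(-28, 12, 92, -20) = 92
g (MIN): min(58, 92) = 58
ac (MAX): max(-86, 8) = 8
ad (MAX): max(-52, 35) = 35
ae (MAX): max(-26, 31) = 31
h (MIN): min(8, 35, 31) = 8
af (MAX): max(-83, 91) = 91
ag (MAX): max(-17, -86, -71, 51) = 51
j (MIN): min(91, 51) = 51
R (MAX): max(58, 8, 51) = 58
top (MIN): min(80, 41, 58) = 41
At top, MIN picks Q (lowest: 41).
At Q, MAX picks f (highest: 41).
At f, MIN picks z (lowest: 41).
At z, MAX picks bt (highest: 41).
Terminal value 41.

top -> Q -> f -> z -> bt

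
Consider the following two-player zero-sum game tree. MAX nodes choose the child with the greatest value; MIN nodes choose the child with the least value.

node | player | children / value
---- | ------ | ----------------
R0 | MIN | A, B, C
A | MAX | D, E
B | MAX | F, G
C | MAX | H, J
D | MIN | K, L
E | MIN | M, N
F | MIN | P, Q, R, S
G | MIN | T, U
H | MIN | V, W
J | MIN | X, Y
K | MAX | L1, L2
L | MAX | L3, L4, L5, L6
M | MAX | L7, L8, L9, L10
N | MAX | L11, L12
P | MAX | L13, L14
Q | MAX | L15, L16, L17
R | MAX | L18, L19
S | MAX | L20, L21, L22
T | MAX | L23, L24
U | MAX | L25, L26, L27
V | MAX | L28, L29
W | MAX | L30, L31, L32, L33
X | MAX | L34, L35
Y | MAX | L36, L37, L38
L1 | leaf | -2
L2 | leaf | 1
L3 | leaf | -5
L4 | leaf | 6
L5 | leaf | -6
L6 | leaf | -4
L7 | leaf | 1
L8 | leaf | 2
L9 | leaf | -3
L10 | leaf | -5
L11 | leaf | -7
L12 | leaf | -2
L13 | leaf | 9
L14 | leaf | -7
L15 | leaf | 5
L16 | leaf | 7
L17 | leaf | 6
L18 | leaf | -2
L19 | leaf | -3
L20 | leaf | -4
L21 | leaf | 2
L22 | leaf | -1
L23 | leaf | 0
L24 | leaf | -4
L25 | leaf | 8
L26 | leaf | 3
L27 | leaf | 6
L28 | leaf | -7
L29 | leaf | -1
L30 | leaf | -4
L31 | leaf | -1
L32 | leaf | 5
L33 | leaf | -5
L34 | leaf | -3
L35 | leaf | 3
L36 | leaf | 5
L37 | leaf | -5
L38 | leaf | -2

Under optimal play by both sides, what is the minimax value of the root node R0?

K (MAX): max(-2, 1) = 1
L (MAX): max(-5, 6, -6, -4) = 6
D (MIN): min(1, 6) = 1
M (MAX): max(1, 2, -3, -5) = 2
N (MAX): max(-7, -2) = -2
E (MIN): min(2, -2) = -2
A (MAX): max(1, -2) = 1
P (MAX): max(9, -7) = 9
Q (MAX): max(5, 7, 6) = 7
R (MAX): max(-2, -3) = -2
S (MAX): max(-4, 2, -1) = 2
F (MIN): min(9, 7, -2, 2) = -2
T (MAX): max(0, -4) = 0
U (MAX): max(8, 3, 6) = 8
G (MIN): min(0, 8) = 0
B (MAX): max(-2, 0) = 0
V (MAX): max(-7, -1) = -1
W (MAX): max(-4, -1, 5, -5) = 5
H (MIN): min(-1, 5) = -1
X (MAX): max(-3, 3) = 3
Y (MAX): max(5, -5, -2) = 5
J (MIN): min(3, 5) = 3
C (MAX): max(-1, 3) = 3
R0 (MIN): min(1, 0, 3) = 0

0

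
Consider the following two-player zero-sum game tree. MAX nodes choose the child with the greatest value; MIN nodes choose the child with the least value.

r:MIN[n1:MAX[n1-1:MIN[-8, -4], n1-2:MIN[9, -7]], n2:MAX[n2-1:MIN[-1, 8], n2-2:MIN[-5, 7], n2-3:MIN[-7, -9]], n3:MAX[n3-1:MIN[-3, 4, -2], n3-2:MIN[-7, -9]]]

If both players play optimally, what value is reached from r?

-7

n1-1 (MIN): min(-8, -4) = -8
n1-2 (MIN): min(9, -7) = -7
n1 (MAX): max(-8, -7) = -7
n2-1 (MIN): min(-1, 8) = -1
n2-2 (MIN): min(-5, 7) = -5
n2-3 (MIN): min(-7, -9) = -9
n2 (MAX): max(-1, -5, -9) = -1
n3-1 (MIN): min(-3, 4, -2) = -3
n3-2 (MIN): min(-7, -9) = -9
n3 (MAX): max(-3, -9) = -3
r (MIN): min(-7, -1, -3) = -7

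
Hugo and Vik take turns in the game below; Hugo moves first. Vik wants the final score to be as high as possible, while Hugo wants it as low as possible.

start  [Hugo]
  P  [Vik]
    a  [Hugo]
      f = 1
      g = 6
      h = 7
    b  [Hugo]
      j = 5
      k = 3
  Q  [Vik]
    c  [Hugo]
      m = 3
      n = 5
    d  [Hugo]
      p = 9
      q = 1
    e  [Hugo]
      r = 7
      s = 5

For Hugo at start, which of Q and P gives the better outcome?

P

c (Hugo): min(3, 5) = 3
d (Hugo): min(9, 1) = 1
e (Hugo): min(7, 5) = 5
Q (Vik): max(3, 1, 5) = 5
a (Hugo): min(1, 6, 7) = 1
b (Hugo): min(5, 3) = 3
P (Vik): max(1, 3) = 3
Hugo prefers the lower value; Q=5, P=3. P is better since 3 < 5.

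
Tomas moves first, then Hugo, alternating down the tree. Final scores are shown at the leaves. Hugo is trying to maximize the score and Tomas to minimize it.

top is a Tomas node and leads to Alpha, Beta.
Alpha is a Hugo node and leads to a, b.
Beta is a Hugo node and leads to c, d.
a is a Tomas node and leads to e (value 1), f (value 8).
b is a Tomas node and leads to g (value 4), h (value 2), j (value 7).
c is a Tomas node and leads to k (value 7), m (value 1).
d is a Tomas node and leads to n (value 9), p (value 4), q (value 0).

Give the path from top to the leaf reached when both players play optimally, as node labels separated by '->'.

top -> Beta -> c -> m

a (Tomas): min(1, 8) = 1
b (Tomas): min(4, 2, 7) = 2
Alpha (Hugo): max(1, 2) = 2
c (Tomas): min(7, 1) = 1
d (Tomas): min(9, 4, 0) = 0
Beta (Hugo): max(1, 0) = 1
top (Tomas): min(2, 1) = 1
At top, Tomas picks Beta (lowest: 1).
At Beta, Hugo picks c (highest: 1).
At c, Tomas picks m (lowest: 1).
Terminal value 1.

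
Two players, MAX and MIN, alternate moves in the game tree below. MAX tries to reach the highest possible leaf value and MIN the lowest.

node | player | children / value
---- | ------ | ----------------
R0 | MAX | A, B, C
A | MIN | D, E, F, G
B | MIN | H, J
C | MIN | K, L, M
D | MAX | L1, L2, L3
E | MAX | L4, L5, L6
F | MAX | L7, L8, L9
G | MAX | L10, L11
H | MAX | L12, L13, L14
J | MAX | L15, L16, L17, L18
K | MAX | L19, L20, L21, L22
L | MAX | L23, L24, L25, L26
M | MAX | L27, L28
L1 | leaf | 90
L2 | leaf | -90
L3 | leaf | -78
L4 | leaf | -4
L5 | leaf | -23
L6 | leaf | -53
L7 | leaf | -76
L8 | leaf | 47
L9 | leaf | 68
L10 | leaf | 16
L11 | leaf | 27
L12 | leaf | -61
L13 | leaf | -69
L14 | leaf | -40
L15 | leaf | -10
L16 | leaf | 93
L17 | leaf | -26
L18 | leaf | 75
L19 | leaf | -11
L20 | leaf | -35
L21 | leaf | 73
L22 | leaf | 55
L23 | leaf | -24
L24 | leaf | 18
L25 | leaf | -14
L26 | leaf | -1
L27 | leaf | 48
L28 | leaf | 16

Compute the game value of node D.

90

D (MAX): max(90, -90, -78) = 90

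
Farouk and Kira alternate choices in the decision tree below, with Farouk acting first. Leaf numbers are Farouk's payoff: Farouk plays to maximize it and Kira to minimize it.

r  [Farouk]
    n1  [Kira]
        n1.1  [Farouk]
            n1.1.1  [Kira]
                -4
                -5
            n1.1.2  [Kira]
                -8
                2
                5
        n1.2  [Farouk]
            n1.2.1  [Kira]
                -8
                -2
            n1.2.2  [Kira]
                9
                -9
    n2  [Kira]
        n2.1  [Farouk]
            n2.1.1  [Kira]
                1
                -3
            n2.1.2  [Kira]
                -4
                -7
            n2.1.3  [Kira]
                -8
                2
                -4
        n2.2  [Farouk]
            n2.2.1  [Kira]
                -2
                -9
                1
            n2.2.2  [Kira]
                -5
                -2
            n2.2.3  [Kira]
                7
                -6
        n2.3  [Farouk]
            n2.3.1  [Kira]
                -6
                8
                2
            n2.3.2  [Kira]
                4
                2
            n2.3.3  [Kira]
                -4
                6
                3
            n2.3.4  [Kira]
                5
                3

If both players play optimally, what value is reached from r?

-5

n1.1.1 (Kira): min(-4, -5) = -5
n1.1.2 (Kira): min(-8, 2, 5) = -8
n1.1 (Farouk): max(-5, -8) = -5
n1.2.1 (Kira): min(-8, -2) = -8
n1.2.2 (Kira): min(9, -9) = -9
n1.2 (Farouk): max(-8, -9) = -8
n1 (Kira): min(-5, -8) = -8
n2.1.1 (Kira): min(1, -3) = -3
n2.1.2 (Kira): min(-4, -7) = -7
n2.1.3 (Kira): min(-8, 2, -4) = -8
n2.1 (Farouk): max(-3, -7, -8) = -3
n2.2.1 (Kira): min(-2, -9, 1) = -9
n2.2.2 (Kira): min(-5, -2) = -5
n2.2.3 (Kira): min(7, -6) = -6
n2.2 (Farouk): max(-9, -5, -6) = -5
n2.3.1 (Kira): min(-6, 8, 2) = -6
n2.3.2 (Kira): min(4, 2) = 2
n2.3.3 (Kira): min(-4, 6, 3) = -4
n2.3.4 (Kira): min(5, 3) = 3
n2.3 (Farouk): max(-6, 2, -4, 3) = 3
n2 (Kira): min(-3, -5, 3) = -5
r (Farouk): max(-8, -5) = -5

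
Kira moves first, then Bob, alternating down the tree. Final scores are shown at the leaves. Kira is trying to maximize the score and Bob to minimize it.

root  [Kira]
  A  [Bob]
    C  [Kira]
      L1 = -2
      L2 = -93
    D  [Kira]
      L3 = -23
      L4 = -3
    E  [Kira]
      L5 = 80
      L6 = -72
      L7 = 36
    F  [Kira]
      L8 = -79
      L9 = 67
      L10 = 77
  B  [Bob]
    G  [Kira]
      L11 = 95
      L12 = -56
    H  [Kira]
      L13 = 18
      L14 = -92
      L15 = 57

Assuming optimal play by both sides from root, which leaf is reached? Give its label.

L15

C (Kira): max(-2, -93) = -2
D (Kira): max(-23, -3) = -3
E (Kira): max(80, -72, 36) = 80
F (Kira): max(-79, 67, 77) = 77
A (Bob): min(-2, -3, 80, 77) = -3
G (Kira): max(95, -56) = 95
H (Kira): max(18, -92, 57) = 57
B (Bob): min(95, 57) = 57
root (Kira): max(-3, 57) = 57
At root, Kira picks B (highest: 57).
At B, Bob picks H (lowest: 57).
At H, Kira picks L15 (highest: 57).
Terminal value 57.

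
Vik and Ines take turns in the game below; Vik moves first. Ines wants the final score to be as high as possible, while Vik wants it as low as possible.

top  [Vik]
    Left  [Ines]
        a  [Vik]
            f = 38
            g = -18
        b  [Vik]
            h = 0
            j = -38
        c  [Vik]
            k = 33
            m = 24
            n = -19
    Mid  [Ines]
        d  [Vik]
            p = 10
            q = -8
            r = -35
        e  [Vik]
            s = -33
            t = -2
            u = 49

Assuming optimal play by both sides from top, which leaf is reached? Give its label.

a (Vik): min(38, -18) = -18
b (Vik): min(0, -38) = -38
c (Vik): min(33, 24, -19) = -19
Left (Ines): max(-18, -38, -19) = -18
d (Vik): min(10, -8, -35) = -35
e (Vik): min(-33, -2, 49) = -33
Mid (Ines): max(-35, -33) = -33
top (Vik): min(-18, -33) = -33
At top, Vik picks Mid (lowest: -33).
At Mid, Ines picks e (highest: -33).
At e, Vik picks s (lowest: -33).
Terminal value -33.

s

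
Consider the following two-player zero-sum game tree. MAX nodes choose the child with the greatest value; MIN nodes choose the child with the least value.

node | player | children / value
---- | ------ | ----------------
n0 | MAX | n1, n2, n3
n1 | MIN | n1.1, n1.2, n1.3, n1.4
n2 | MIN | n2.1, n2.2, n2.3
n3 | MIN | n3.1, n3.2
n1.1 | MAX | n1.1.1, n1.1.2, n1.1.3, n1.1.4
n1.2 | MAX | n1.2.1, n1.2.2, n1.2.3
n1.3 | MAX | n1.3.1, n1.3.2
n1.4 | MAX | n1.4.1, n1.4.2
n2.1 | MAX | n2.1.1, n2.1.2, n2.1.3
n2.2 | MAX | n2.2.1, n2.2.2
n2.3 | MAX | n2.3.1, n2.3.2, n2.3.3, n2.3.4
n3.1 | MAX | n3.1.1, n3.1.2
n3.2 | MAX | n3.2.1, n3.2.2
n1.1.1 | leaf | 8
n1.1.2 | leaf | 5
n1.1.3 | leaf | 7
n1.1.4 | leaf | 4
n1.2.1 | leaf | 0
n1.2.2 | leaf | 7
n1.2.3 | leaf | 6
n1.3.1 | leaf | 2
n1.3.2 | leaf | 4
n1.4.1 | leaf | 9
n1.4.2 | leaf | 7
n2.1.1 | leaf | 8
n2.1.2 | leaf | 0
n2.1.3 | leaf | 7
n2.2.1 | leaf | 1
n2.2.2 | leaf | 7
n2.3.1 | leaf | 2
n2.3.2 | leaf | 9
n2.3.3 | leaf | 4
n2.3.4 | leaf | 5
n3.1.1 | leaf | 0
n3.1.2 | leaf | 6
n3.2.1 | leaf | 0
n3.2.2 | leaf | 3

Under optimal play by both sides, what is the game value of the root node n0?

7

n1.1 (MAX): max(8, 5, 7, 4) = 8
n1.2 (MAX): max(0, 7, 6) = 7
n1.3 (MAX): max(2, 4) = 4
n1.4 (MAX): max(9, 7) = 9
n1 (MIN): min(8, 7, 4, 9) = 4
n2.1 (MAX): max(8, 0, 7) = 8
n2.2 (MAX): max(1, 7) = 7
n2.3 (MAX): max(2, 9, 4, 5) = 9
n2 (MIN): min(8, 7, 9) = 7
n3.1 (MAX): max(0, 6) = 6
n3.2 (MAX): max(0, 3) = 3
n3 (MIN): min(6, 3) = 3
n0 (MAX): max(4, 7, 3) = 7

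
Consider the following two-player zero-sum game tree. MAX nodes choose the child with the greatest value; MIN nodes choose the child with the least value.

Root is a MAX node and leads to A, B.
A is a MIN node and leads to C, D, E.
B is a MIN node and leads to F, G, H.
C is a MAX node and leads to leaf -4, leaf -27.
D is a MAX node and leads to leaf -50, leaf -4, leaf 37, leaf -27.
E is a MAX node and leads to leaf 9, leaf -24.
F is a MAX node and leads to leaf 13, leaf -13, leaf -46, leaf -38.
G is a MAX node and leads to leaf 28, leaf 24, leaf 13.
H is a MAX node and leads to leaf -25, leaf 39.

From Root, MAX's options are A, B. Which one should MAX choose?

B

C (MAX): max(-4, -27) = -4
D (MAX): max(-50, -4, 37, -27) = 37
E (MAX): max(9, -24) = 9
A (MIN): min(-4, 37, 9) = -4
F (MAX): max(13, -13, -46, -38) = 13
G (MAX): max(28, 24, 13) = 28
H (MAX): max(-25, 39) = 39
B (MIN): min(13, 28, 39) = 13
Root (MAX): max(-4, 13) = 13
MAX at Root wants the highest of {A=-4, B=13}, so chooses B.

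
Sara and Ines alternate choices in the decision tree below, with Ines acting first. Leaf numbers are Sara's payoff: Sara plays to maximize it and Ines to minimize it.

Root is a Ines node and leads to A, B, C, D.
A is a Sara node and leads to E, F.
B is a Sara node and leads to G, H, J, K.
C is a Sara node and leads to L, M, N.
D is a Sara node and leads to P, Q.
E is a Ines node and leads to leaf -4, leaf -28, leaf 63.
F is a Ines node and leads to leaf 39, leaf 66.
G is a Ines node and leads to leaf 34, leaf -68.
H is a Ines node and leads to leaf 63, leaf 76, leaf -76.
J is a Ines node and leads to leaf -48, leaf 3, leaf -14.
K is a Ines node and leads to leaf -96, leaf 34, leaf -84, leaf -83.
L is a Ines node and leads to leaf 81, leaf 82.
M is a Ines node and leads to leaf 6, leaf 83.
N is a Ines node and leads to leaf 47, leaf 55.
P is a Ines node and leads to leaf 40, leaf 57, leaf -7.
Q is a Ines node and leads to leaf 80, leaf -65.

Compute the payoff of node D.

P (Ines): min(40, 57, -7) = -7
Q (Ines): min(80, -65) = -65
D (Sara): max(-7, -65) = -7

-7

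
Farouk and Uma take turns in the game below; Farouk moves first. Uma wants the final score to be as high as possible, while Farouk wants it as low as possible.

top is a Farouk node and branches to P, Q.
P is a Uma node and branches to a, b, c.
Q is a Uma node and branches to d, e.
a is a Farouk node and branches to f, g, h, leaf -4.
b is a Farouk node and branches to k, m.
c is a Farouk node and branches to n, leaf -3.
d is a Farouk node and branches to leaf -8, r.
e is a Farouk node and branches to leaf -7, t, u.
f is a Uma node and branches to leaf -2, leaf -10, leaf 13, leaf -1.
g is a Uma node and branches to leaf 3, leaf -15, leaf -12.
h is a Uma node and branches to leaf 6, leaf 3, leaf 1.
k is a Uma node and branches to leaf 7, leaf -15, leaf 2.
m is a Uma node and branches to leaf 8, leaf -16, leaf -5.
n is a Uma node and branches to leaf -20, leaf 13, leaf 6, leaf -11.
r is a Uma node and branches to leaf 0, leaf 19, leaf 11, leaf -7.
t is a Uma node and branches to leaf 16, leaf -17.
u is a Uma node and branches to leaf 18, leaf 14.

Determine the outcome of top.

-7

f (Uma): max(-2, -10, 13, -1) = 13
g (Uma): max(3, -15, -12) = 3
h (Uma): max(6, 3, 1) = 6
a (Farouk): min(13, 3, 6, -4) = -4
k (Uma): max(7, -15, 2) = 7
m (Uma): max(8, -16, -5) = 8
b (Farouk): min(7, 8) = 7
n (Uma): max(-20, 13, 6, -11) = 13
c (Farouk): min(13, -3) = -3
P (Uma): max(-4, 7, -3) = 7
r (Uma): max(0, 19, 11, -7) = 19
d (Farouk): min(-8, 19) = -8
t (Uma): max(16, -17) = 16
u (Uma): max(18, 14) = 18
e (Farouk): min(-7, 16, 18) = -7
Q (Uma): max(-8, -7) = -7
top (Farouk): min(7, -7) = -7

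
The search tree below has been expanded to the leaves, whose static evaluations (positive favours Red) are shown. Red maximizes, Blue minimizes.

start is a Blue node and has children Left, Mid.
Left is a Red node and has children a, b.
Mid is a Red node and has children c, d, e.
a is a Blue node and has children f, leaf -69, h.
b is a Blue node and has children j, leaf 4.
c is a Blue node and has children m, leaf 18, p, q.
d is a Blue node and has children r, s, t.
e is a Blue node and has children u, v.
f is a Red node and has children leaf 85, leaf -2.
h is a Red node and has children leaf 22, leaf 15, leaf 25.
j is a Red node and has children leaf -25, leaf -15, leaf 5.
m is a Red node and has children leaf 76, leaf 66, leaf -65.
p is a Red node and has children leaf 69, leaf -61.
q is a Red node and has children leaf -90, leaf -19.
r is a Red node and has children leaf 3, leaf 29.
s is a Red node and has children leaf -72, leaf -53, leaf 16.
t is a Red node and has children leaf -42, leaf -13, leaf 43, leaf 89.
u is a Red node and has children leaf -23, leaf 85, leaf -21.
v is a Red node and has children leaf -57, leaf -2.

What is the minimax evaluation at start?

f (Red): max(85, -2) = 85
h (Red): max(22, 15, 25) = 25
a (Blue): min(85, -69, 25) = -69
j (Red): max(-25, -15, 5) = 5
b (Blue): min(5, 4) = 4
Left (Red): max(-69, 4) = 4
m (Red): max(76, 66, -65) = 76
p (Red): max(69, -61) = 69
q (Red): max(-90, -19) = -19
c (Blue): min(76, 18, 69, -19) = -19
r (Red): max(3, 29) = 29
s (Red): max(-72, -53, 16) = 16
t (Red): max(-42, -13, 43, 89) = 89
d (Blue): min(29, 16, 89) = 16
u (Red): max(-23, 85, -21) = 85
v (Red): max(-57, -2) = -2
e (Blue): min(85, -2) = -2
Mid (Red): max(-19, 16, -2) = 16
start (Blue): min(4, 16) = 4

4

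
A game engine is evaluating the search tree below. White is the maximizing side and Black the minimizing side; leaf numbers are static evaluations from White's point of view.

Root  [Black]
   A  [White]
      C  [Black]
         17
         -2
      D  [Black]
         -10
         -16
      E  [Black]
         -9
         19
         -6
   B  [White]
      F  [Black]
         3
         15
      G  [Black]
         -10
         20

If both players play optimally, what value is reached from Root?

-2

C (Black): min(17, -2) = -2
D (Black): min(-10, -16) = -16
E (Black): min(-9, 19, -6) = -9
A (White): max(-2, -16, -9) = -2
F (Black): min(3, 15) = 3
G (Black): min(-10, 20) = -10
B (White): max(3, -10) = 3
Root (Black): min(-2, 3) = -2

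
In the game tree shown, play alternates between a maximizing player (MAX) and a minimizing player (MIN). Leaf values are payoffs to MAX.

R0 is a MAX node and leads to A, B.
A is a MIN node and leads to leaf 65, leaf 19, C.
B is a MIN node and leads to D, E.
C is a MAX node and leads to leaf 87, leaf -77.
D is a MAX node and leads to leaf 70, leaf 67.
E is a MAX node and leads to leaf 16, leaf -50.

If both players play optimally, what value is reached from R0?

C (MAX): max(87, -77) = 87
A (MIN): min(65, 19, 87) = 19
D (MAX): max(70, 67) = 70
E (MAX): max(16, -50) = 16
B (MIN): min(70, 16) = 16
R0 (MAX): max(19, 16) = 19

19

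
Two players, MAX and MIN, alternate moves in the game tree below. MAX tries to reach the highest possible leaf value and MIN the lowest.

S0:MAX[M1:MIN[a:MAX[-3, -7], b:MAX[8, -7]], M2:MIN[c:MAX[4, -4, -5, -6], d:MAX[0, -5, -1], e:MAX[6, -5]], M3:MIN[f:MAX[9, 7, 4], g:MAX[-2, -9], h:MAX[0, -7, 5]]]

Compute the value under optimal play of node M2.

c (MAX): max(4, -4, -5, -6) = 4
d (MAX): max(0, -5, -1) = 0
e (MAX): max(6, -5) = 6
M2 (MIN): min(4, 0, 6) = 0

0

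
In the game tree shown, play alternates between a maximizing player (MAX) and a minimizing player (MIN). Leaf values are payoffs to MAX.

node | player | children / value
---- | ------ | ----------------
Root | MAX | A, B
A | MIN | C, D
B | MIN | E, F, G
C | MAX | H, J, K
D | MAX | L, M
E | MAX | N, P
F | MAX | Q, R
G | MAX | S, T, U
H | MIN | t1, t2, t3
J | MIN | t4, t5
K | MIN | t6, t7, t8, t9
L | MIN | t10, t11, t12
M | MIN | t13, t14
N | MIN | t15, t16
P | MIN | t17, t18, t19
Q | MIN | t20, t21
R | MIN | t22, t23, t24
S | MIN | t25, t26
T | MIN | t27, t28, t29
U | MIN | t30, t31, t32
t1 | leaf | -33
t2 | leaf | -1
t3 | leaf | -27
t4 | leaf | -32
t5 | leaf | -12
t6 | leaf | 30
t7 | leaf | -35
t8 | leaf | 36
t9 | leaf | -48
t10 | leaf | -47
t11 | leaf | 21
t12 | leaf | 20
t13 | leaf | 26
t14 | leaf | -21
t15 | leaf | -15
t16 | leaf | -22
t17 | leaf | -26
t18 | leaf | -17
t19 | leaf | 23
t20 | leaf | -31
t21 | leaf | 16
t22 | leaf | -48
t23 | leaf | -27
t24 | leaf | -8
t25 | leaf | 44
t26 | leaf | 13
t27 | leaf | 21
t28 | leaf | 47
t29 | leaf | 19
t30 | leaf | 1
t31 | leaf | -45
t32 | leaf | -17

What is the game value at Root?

-31

H (MIN): min(-33, -1, -27) = -33
J (MIN): min(-32, -12) = -32
K (MIN): min(30, -35, 36, -48) = -48
C (MAX): max(-33, -32, -48) = -32
L (MIN): min(-47, 21, 20) = -47
M (MIN): min(26, -21) = -21
D (MAX): max(-47, -21) = -21
A (MIN): min(-32, -21) = -32
N (MIN): min(-15, -22) = -22
P (MIN): min(-26, -17, 23) = -26
E (MAX): max(-22, -26) = -22
Q (MIN): min(-31, 16) = -31
R (MIN): min(-48, -27, -8) = -48
F (MAX): max(-31, -48) = -31
S (MIN): min(44, 13) = 13
T (MIN): min(21, 47, 19) = 19
U (MIN): min(1, -45, -17) = -45
G (MAX): max(13, 19, -45) = 19
B (MIN): min(-22, -31, 19) = -31
Root (MAX): max(-32, -31) = -31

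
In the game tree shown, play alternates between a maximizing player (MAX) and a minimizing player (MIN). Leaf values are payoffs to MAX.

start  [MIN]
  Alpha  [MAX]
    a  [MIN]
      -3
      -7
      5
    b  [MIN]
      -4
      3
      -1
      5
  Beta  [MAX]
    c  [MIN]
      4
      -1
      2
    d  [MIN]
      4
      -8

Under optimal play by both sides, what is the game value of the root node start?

-4

a (MIN): min(-3, -7, 5) = -7
b (MIN): min(-4, 3, -1, 5) = -4
Alpha (MAX): max(-7, -4) = -4
c (MIN): min(4, -1, 2) = -1
d (MIN): min(4, -8) = -8
Beta (MAX): max(-1, -8) = -1
start (MIN): min(-4, -1) = -4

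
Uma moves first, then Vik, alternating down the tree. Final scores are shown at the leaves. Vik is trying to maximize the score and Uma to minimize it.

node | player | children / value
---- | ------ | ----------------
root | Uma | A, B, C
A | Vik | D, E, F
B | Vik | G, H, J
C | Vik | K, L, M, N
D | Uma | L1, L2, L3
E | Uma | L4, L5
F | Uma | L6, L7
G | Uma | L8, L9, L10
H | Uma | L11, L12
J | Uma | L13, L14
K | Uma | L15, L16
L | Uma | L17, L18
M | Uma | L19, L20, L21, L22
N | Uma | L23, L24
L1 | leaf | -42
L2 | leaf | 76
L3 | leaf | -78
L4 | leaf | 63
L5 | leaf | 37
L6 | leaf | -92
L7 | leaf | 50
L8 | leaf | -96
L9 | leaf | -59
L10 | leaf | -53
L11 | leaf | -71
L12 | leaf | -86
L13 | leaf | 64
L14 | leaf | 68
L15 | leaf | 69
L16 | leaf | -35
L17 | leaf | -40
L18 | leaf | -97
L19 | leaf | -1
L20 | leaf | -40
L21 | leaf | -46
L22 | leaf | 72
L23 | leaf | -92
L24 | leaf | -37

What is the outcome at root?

-35

D (Uma): min(-42, 76, -78) = -78
E (Uma): min(63, 37) = 37
F (Uma): min(-92, 50) = -92
A (Vik): max(-78, 37, -92) = 37
G (Uma): min(-96, -59, -53) = -96
H (Uma): min(-71, -86) = -86
J (Uma): min(64, 68) = 64
B (Vik): max(-96, -86, 64) = 64
K (Uma): min(69, -35) = -35
L (Uma): min(-40, -97) = -97
M (Uma): min(-1, -40, -46, 72) = -46
N (Uma): min(-92, -37) = -92
C (Vik): max(-35, -97, -46, -92) = -35
root (Uma): min(37, 64, -35) = -35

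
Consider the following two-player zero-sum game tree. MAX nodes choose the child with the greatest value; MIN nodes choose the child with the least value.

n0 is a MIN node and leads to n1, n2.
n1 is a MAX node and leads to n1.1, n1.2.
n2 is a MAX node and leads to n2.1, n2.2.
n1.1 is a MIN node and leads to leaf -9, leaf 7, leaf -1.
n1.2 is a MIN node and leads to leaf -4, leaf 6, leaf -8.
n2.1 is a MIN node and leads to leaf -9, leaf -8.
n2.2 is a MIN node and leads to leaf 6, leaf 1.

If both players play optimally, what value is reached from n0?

n1.1 (MIN): min(-9, 7, -1) = -9
n1.2 (MIN): min(-4, 6, -8) = -8
n1 (MAX): max(-9, -8) = -8
n2.1 (MIN): min(-9, -8) = -9
n2.2 (MIN): min(6, 1) = 1
n2 (MAX): max(-9, 1) = 1
n0 (MIN): min(-8, 1) = -8

-8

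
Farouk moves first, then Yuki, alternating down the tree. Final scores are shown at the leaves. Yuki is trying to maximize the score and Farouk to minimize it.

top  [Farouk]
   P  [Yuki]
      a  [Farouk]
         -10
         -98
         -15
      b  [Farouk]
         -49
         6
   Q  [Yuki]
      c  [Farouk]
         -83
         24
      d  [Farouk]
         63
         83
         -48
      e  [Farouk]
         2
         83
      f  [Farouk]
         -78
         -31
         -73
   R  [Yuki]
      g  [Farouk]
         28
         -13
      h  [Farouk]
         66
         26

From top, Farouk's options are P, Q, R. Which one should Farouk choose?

P

a (Farouk): min(-10, -98, -15) = -98
b (Farouk): min(-49, 6) = -49
P (Yuki): max(-98, -49) = -49
c (Farouk): min(-83, 24) = -83
d (Farouk): min(63, 83, -48) = -48
e (Farouk): min(2, 83) = 2
f (Farouk): min(-78, -31, -73) = -78
Q (Yuki): max(-83, -48, 2, -78) = 2
g (Farouk): min(28, -13) = -13
h (Farouk): min(66, 26) = 26
R (Yuki): max(-13, 26) = 26
top (Farouk): min(-49, 2, 26) = -49
Farouk at top wants the lowest of {P=-49, Q=2, R=26}, so chooses P.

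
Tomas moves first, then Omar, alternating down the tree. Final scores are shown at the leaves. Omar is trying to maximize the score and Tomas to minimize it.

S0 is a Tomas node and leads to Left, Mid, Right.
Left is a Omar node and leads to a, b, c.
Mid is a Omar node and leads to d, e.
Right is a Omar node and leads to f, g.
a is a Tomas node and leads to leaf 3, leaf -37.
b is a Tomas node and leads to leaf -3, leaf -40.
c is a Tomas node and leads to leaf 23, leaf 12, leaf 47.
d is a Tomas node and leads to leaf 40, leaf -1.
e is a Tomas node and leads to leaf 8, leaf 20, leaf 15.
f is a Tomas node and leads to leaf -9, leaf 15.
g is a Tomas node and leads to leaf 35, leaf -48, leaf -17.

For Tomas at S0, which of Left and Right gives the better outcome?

a (Tomas): min(3, -37) = -37
b (Tomas): min(-3, -40) = -40
c (Tomas): min(23, 12, 47) = 12
Left (Omar): max(-37, -40, 12) = 12
f (Tomas): min(-9, 15) = -9
g (Tomas): min(35, -48, -17) = -48
Right (Omar): max(-9, -48) = -9
Tomas prefers the lower value; Left=12, Right=-9. Right is better since -9 < 12.

Right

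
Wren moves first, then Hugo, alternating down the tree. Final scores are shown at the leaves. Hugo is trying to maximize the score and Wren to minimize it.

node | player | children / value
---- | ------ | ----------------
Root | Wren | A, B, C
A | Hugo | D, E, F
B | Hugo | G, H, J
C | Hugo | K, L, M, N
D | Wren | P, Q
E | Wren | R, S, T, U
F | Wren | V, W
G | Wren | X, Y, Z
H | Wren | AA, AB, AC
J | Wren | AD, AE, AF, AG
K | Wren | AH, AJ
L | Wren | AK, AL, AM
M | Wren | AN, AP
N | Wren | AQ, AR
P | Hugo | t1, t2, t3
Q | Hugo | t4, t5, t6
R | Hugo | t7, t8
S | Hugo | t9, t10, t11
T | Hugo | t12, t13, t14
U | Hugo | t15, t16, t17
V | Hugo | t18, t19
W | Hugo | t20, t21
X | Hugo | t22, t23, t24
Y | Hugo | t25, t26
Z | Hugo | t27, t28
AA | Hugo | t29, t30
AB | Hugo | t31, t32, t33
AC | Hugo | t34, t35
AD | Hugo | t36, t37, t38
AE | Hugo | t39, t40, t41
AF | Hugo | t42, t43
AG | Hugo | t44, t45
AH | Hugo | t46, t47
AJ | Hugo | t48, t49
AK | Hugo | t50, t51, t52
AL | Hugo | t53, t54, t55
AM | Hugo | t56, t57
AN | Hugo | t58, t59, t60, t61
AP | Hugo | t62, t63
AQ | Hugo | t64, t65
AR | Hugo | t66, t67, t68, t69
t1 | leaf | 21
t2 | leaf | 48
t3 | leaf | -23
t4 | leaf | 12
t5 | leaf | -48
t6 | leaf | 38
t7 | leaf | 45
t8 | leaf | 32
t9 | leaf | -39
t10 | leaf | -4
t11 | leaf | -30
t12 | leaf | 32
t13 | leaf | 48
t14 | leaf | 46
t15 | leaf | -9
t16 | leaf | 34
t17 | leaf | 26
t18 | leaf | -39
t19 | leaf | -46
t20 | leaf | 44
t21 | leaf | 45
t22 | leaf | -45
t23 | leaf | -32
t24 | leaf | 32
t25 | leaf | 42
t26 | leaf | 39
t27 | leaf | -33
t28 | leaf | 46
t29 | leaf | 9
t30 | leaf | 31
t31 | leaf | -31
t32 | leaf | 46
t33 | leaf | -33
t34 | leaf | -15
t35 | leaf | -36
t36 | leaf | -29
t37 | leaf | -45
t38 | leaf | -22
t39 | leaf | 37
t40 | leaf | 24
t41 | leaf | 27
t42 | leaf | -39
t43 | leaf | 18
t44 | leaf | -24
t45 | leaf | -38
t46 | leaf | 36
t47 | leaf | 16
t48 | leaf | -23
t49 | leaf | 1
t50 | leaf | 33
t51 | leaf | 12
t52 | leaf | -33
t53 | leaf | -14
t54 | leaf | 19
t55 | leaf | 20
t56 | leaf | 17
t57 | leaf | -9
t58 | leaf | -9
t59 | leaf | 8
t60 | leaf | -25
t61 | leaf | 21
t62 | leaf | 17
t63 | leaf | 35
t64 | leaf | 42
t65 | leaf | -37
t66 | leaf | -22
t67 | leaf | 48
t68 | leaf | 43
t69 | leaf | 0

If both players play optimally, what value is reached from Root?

P (Hugo): max(21, 48, -23) = 48
Q (Hugo): max(12, -48, 38) = 38
D (Wren): min(48, 38) = 38
R (Hugo): max(45, 32) = 45
S (Hugo): max(-39, -4, -30) = -4
T (Hugo): max(32, 48, 46) = 48
U (Hugo): max(-9, 34, 26) = 34
E (Wren): min(45, -4, 48, 34) = -4
V (Hugo): max(-39, -46) = -39
W (Hugo): max(44, 45) = 45
F (Wren): min(-39, 45) = -39
A (Hugo): max(38, -4, -39) = 38
X (Hugo): max(-45, -32, 32) = 32
Y (Hugo): max(42, 39) = 42
Z (Hugo): max(-33, 46) = 46
G (Wren): min(32, 42, 46) = 32
AA (Hugo): max(9, 31) = 31
AB (Hugo): max(-31, 46, -33) = 46
AC (Hugo): max(-15, -36) = -15
H (Wren): min(31, 46, -15) = -15
AD (Hugo): max(-29, -45, -22) = -22
AE (Hugo): max(37, 24, 27) = 37
AF (Hugo): max(-39, 18) = 18
AG (Hugo): max(-24, -38) = -24
J (Wren): min(-22, 37, 18, -24) = -24
B (Hugo): max(32, -15, -24) = 32
AH (Hugo): max(36, 16) = 36
AJ (Hugo): max(-23, 1) = 1
K (Wren): min(36, 1) = 1
AK (Hugo): max(33, 12, -33) = 33
AL (Hugo): max(-14, 19, 20) = 20
AM (Hugo): max(17, -9) = 17
L (Wren): min(33, 20, 17) = 17
AN (Hugo): max(-9, 8, -25, 21) = 21
AP (Hugo): max(17, 35) = 35
M (Wren): min(21, 35) = 21
AQ (Hugo): max(42, -37) = 42
AR (Hugo): max(-22, 48, 43, 0) = 48
N (Wren): min(42, 48) = 42
C (Hugo): max(1, 17, 21, 42) = 42
Root (Wren): min(38, 32, 42) = 32

32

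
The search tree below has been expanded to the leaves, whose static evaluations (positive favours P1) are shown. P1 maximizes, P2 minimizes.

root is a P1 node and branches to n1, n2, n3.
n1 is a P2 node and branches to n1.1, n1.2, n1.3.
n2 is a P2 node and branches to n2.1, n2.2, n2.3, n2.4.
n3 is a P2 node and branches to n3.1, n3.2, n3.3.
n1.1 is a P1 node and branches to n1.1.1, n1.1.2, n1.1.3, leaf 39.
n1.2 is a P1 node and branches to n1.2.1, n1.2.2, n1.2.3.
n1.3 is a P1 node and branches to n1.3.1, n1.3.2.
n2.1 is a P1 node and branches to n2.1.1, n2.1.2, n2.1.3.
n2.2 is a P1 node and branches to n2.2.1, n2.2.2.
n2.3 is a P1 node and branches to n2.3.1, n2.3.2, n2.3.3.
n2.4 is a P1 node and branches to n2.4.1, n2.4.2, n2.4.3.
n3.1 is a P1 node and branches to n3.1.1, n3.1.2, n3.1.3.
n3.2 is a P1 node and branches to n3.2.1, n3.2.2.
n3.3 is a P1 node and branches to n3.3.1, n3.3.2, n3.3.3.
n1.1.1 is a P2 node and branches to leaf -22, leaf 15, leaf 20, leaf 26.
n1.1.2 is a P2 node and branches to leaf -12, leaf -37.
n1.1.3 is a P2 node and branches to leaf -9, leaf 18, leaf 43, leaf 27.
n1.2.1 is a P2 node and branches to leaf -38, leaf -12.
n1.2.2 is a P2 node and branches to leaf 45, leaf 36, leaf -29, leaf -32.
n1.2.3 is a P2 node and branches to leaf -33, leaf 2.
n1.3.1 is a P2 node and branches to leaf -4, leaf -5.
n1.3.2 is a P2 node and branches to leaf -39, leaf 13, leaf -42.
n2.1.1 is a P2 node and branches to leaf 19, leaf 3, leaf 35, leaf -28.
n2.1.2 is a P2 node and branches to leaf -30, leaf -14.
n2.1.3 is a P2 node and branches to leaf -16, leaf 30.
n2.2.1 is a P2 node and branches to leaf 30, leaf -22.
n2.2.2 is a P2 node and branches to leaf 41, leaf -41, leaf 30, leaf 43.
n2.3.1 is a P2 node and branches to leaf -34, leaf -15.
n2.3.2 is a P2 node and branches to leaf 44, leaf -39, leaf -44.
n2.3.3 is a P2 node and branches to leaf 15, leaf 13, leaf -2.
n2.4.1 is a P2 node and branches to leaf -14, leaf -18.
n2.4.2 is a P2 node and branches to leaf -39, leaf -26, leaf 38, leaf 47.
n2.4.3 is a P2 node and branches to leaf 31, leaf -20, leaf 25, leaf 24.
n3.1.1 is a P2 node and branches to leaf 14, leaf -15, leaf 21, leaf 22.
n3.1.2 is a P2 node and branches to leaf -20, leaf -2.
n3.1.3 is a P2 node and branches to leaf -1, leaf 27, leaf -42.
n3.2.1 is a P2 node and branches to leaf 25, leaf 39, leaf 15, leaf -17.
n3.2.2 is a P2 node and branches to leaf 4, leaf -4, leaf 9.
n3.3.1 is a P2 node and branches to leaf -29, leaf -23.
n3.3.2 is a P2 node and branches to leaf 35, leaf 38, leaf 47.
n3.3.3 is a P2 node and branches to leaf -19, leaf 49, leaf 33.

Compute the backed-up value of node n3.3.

35

n3.3.1 (P2): min(-29, -23) = -29
n3.3.2 (P2): min(35, 38, 47) = 35
n3.3.3 (P2): min(-19, 49, 33) = -19
n3.3 (P1): max(-29, 35, -19) = 35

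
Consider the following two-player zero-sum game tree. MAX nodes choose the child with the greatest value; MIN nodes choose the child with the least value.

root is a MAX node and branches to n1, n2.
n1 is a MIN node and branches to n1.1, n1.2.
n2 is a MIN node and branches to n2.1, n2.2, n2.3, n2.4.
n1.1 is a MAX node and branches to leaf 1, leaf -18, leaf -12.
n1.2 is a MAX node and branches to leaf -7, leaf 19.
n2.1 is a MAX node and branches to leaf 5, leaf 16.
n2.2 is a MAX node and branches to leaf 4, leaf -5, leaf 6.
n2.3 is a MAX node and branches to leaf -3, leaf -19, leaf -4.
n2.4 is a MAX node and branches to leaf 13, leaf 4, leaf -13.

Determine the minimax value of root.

1

n1.1 (MAX): max(1, -18, -12) = 1
n1.2 (MAX): max(-7, 19) = 19
n1 (MIN): min(1, 19) = 1
n2.1 (MAX): max(5, 16) = 16
n2.2 (MAX): max(4, -5, 6) = 6
n2.3 (MAX): max(-3, -19, -4) = -3
n2.4 (MAX): max(13, 4, -13) = 13
n2 (MIN): min(16, 6, -3, 13) = -3
root (MAX): max(1, -3) = 1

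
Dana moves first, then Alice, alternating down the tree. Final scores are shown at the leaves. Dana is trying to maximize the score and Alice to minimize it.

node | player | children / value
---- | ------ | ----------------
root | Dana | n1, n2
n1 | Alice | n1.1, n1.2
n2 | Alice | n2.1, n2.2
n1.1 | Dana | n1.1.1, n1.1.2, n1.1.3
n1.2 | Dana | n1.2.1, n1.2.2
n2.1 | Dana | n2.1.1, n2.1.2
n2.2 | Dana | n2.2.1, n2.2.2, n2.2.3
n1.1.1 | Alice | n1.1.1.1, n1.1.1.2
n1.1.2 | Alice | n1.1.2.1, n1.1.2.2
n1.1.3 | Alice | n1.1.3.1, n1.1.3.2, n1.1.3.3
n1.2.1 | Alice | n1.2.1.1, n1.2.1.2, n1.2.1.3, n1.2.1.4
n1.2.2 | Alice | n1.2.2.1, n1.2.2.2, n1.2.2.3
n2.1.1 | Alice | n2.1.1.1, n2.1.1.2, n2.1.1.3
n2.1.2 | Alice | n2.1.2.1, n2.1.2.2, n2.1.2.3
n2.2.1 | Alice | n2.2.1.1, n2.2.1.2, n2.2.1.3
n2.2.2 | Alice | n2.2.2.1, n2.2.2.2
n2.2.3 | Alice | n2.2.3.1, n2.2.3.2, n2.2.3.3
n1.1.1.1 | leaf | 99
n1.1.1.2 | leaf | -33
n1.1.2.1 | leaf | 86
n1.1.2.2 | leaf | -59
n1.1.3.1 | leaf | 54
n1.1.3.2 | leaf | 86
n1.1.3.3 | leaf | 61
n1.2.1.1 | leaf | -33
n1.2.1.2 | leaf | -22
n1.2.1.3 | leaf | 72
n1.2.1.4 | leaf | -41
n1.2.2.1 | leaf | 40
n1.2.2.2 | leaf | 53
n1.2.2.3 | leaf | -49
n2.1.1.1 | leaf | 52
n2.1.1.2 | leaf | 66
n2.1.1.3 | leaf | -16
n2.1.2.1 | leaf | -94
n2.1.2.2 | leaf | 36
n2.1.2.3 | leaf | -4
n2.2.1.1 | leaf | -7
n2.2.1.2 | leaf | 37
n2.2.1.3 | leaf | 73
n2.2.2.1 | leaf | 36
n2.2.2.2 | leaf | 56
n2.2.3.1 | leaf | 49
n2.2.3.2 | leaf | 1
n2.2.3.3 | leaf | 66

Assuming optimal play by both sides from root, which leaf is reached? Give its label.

n1.1.1 (Alice): min(99, -33) = -33
n1.1.2 (Alice): min(86, -59) = -59
n1.1.3 (Alice): min(54, 86, 61) = 54
n1.1 (Dana): max(-33, -59, 54) = 54
n1.2.1 (Alice): min(-33, -22, 72, -41) = -41
n1.2.2 (Alice): min(40, 53, -49) = -49
n1.2 (Dana): max(-41, -49) = -41
n1 (Alice): min(54, -41) = -41
n2.1.1 (Alice): min(52, 66, -16) = -16
n2.1.2 (Alice): min(-94, 36, -4) = -94
n2.1 (Dana): max(-16, -94) = -16
n2.2.1 (Alice): min(-7, 37, 73) = -7
n2.2.2 (Alice): min(36, 56) = 36
n2.2.3 (Alice): min(49, 1, 66) = 1
n2.2 (Dana): max(-7, 36, 1) = 36
n2 (Alice): min(-16, 36) = -16
root (Dana): max(-41, -16) = -16
At root, Dana picks n2 (highest: -16).
At n2, Alice picks n2.1 (lowest: -16).
At n2.1, Dana picks n2.1.1 (highest: -16).
At n2.1.1, Alice picks n2.1.1.3 (lowest: -16).
Terminal value -16.

n2.1.1.3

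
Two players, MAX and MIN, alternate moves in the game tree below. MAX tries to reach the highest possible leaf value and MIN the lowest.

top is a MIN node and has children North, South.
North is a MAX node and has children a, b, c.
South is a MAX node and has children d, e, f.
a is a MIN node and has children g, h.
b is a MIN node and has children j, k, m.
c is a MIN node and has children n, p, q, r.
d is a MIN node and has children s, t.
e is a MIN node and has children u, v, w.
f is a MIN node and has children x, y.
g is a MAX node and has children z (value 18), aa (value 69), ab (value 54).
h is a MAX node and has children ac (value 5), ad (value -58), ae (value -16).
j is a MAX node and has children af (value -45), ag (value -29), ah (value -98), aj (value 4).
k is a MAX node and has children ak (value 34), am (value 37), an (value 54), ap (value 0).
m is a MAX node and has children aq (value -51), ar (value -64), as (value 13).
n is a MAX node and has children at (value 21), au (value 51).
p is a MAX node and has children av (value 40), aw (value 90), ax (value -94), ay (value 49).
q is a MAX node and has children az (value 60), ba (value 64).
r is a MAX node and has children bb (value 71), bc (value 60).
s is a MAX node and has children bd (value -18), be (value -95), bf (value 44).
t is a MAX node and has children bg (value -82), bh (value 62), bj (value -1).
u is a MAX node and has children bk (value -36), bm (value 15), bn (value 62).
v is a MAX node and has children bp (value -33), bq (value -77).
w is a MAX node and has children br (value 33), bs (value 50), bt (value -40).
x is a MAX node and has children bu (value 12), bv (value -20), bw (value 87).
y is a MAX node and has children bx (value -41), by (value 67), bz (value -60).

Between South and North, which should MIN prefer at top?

s (MAX): max(-18, -95, 44) = 44
t (MAX): max(-82, 62, -1) = 62
d (MIN): min(44, 62) = 44
u (MAX): max(-36, 15, 62) = 62
v (MAX): max(-33, -77) = -33
w (MAX): max(33, 50, -40) = 50
e (MIN): min(62, -33, 50) = -33
x (MAX): max(12, -20, 87) = 87
y (MAX): max(-41, 67, -60) = 67
f (MIN): min(87, 67) = 67
South (MAX): max(44, -33, 67) = 67
g (MAX): max(18, 69, 54) = 69
h (MAX): max(5, -58, -16) = 5
a (MIN): min(69, 5) = 5
j (MAX): max(-45, -29, -98, 4) = 4
k (MAX): max(34, 37, 54, 0) = 54
m (MAX): max(-51, -64, 13) = 13
b (MIN): min(4, 54, 13) = 4
n (MAX): max(21, 51) = 51
p (MAX): max(40, 90, -94, 49) = 90
q (MAX): max(60, 64) = 64
r (MAX): max(71, 60) = 71
c (MIN): min(51, 90, 64, 71) = 51
North (MAX): max(5, 4, 51) = 51
MIN prefers the lower value; South=67, North=51. North is better since 51 < 67.

North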